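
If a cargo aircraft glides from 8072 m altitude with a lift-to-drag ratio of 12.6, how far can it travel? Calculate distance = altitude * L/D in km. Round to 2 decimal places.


Step 1: Glide distance = altitude * L/D = 8072 * 12.6 = 101707.2 m
Step 2: Convert to km: 101707.2 / 1000 = 101.71 km

101.71


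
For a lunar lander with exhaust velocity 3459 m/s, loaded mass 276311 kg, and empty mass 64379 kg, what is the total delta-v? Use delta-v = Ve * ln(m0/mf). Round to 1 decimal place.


Step 1: Mass ratio m0/mf = 276311 / 64379 = 4.291943
Step 2: ln(4.291943) = 1.45674
Step 3: delta-v = 3459 * 1.45674 = 5038.9 m/s

5038.9


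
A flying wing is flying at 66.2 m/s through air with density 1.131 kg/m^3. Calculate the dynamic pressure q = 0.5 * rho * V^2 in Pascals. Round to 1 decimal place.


Step 1: V^2 = 66.2^2 = 4382.44
Step 2: q = 0.5 * 1.131 * 4382.44
Step 3: q = 2478.3 Pa

2478.3


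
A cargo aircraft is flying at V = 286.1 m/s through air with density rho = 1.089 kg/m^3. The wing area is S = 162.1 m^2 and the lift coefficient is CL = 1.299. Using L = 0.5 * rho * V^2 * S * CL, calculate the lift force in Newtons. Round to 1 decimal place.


Step 1: Calculate dynamic pressure q = 0.5 * 1.089 * 286.1^2 = 0.5 * 1.089 * 81853.21 = 44569.0728 Pa
Step 2: Multiply by wing area and lift coefficient: L = 44569.0728 * 162.1 * 1.299
Step 3: L = 7224646.7082 * 1.299 = 9384816.1 N

9384816.1


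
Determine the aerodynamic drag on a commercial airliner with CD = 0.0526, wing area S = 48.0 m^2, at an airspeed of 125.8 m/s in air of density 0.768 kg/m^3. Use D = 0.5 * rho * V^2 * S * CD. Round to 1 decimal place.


Step 1: Dynamic pressure q = 0.5 * 0.768 * 125.8^2 = 6077.0458 Pa
Step 2: Drag D = q * S * CD = 6077.0458 * 48.0 * 0.0526
Step 3: D = 15343.3 N

15343.3


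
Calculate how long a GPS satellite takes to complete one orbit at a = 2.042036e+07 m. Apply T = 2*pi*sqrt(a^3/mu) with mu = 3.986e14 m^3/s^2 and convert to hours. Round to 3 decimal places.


Step 1: a^3 / mu = 8.515108e+21 / 3.986e14 = 2.136254e+07
Step 2: sqrt(2.136254e+07) = 4621.9628 s
Step 3: T = 2*pi * 4621.9628 = 29040.65 s
Step 4: T in hours = 29040.65 / 3600 = 8.067 hours

8.067


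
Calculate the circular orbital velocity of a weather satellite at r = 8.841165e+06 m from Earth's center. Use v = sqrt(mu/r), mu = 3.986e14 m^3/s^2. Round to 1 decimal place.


Step 1: mu / r = 3.986e14 / 8.841165e+06 = 45084556.1643
Step 2: v = sqrt(45084556.1643) = 6714.5 m/s

6714.5


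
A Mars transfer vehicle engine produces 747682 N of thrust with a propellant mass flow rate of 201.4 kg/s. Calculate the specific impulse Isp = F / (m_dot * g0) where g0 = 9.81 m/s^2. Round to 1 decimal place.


Step 1: m_dot * g0 = 201.4 * 9.81 = 1975.73
Step 2: Isp = 747682 / 1975.73 = 378.4 s

378.4


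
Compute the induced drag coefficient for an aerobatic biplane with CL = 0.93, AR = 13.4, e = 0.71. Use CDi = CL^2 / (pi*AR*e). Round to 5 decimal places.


Step 1: CL^2 = 0.93^2 = 0.8649
Step 2: pi * AR * e = 3.14159 * 13.4 * 0.71 = 29.889113
Step 3: CDi = 0.8649 / 29.889113 = 0.02894

0.02894


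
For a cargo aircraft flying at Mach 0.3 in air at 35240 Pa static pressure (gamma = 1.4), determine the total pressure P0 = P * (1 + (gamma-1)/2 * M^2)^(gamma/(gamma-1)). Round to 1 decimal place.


Step 1: (gamma-1)/2 * M^2 = 0.2 * 0.09 = 0.018
Step 2: 1 + 0.018 = 1.018
Step 3: Exponent gamma/(gamma-1) = 3.5
Step 4: P0 = 35240 * 1.018^3.5 = 37510.5 Pa

37510.5


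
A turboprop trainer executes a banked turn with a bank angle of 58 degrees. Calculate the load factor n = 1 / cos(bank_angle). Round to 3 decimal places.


Step 1: Convert 58 degrees to radians = 1.012291
Step 2: cos(58 deg) = 0.529919
Step 3: n = 1 / 0.529919 = 1.887

1.887


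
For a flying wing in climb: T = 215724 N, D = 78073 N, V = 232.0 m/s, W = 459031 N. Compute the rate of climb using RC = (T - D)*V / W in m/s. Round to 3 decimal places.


Step 1: Excess thrust = T - D = 215724 - 78073 = 137651 N
Step 2: Excess power = 137651 * 232.0 = 31935032.0 W
Step 3: RC = 31935032.0 / 459031 = 69.571 m/s

69.571


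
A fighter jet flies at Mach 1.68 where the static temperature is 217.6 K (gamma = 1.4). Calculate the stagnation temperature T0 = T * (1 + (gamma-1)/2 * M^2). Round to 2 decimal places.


Step 1: (gamma-1)/2 = 0.2
Step 2: M^2 = 2.8224
Step 3: 1 + 0.2 * 2.8224 = 1.56448
Step 4: T0 = 217.6 * 1.56448 = 340.43 K

340.43


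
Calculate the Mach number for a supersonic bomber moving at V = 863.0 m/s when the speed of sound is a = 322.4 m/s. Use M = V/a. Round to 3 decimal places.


Step 1: M = V / a = 863.0 / 322.4
Step 2: M = 2.677

2.677


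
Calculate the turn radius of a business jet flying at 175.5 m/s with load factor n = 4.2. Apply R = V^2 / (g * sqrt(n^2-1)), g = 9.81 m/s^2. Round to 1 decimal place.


Step 1: V^2 = 175.5^2 = 30800.25
Step 2: n^2 - 1 = 4.2^2 - 1 = 16.64
Step 3: sqrt(16.64) = 4.079216
Step 4: R = 30800.25 / (9.81 * 4.079216) = 769.7 m

769.7


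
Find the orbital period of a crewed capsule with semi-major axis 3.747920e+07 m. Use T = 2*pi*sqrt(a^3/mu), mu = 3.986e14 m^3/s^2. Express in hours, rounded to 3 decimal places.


Step 1: a^3 / mu = 5.264667e+22 / 3.986e14 = 1.320790e+08
Step 2: sqrt(1.320790e+08) = 11492.5611 s
Step 3: T = 2*pi * 11492.5611 = 72209.89 s
Step 4: T in hours = 72209.89 / 3600 = 20.058 hours

20.058


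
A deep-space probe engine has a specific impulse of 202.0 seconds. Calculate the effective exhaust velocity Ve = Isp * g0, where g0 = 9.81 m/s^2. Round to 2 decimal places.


Step 1: Ve = Isp * g0 = 202.0 * 9.81
Step 2: Ve = 1981.62 m/s

1981.62


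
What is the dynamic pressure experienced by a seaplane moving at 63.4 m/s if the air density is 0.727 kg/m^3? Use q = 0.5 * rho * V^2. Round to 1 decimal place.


Step 1: V^2 = 63.4^2 = 4019.56
Step 2: q = 0.5 * 0.727 * 4019.56
Step 3: q = 1461.1 Pa

1461.1


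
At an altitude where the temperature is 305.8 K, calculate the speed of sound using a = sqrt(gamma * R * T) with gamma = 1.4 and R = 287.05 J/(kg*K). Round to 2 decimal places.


Step 1: gamma * R * T = 1.4 * 287.05 * 305.8 = 122891.846
Step 2: a = sqrt(122891.846) = 350.56 m/s

350.56


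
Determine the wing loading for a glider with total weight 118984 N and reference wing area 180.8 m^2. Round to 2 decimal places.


Step 1: Wing loading = W / S = 118984 / 180.8
Step 2: Wing loading = 658.10 N/m^2

658.10


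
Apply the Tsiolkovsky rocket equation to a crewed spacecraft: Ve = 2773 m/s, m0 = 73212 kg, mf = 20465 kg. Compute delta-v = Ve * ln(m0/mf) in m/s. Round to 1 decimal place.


Step 1: Mass ratio m0/mf = 73212 / 20465 = 3.577425
Step 2: ln(3.577425) = 1.274643
Step 3: delta-v = 2773 * 1.274643 = 3534.6 m/s

3534.6


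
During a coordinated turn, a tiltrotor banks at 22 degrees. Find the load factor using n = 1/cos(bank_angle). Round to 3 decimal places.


Step 1: Convert 22 degrees to radians = 0.383972
Step 2: cos(22 deg) = 0.927184
Step 3: n = 1 / 0.927184 = 1.079

1.079


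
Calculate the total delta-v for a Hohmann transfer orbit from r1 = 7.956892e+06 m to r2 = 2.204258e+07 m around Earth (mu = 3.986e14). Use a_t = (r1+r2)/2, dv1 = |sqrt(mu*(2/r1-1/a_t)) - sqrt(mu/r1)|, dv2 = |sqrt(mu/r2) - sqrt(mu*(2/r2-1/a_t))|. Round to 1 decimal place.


Step 1: Transfer semi-major axis a_t = (7.956892e+06 + 2.204258e+07) / 2 = 1.499974e+07 m
Step 2: v1 (circular at r1) = sqrt(mu/r1) = 7077.78 m/s
Step 3: v_t1 = sqrt(mu*(2/r1 - 1/a_t)) = 8579.98 m/s
Step 4: dv1 = |8579.98 - 7077.78| = 1502.2 m/s
Step 5: v2 (circular at r2) = 4252.43 m/s, v_t2 = 3097.19 m/s
Step 6: dv2 = |4252.43 - 3097.19| = 1155.25 m/s
Step 7: Total delta-v = 1502.2 + 1155.25 = 2657.4 m/s

2657.4


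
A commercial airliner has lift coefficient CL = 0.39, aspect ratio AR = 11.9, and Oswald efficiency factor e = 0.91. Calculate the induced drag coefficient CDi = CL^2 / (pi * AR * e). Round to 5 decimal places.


Step 1: CL^2 = 0.39^2 = 0.1521
Step 2: pi * AR * e = 3.14159 * 11.9 * 0.91 = 34.020307
Step 3: CDi = 0.1521 / 34.020307 = 0.00447

0.00447


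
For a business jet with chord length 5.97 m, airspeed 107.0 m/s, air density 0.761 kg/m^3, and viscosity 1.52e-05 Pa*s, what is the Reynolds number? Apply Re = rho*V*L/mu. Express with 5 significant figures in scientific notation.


Step 1: Numerator = rho * V * L = 0.761 * 107.0 * 5.97 = 486.11919
Step 2: Re = 486.11919 / 1.52e-05
Step 3: Re = 3.1982e+07

3.1982e+07


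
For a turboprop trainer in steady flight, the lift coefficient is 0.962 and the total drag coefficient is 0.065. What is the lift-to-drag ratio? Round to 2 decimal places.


Step 1: L/D = CL / CD = 0.962 / 0.065
Step 2: L/D = 14.80

14.80


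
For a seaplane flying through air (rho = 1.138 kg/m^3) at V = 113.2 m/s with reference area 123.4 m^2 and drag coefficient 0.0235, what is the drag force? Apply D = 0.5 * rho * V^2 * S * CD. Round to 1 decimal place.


Step 1: Dynamic pressure q = 0.5 * 1.138 * 113.2^2 = 7291.3026 Pa
Step 2: Drag D = q * S * CD = 7291.3026 * 123.4 * 0.0235
Step 3: D = 21144.0 N

21144.0


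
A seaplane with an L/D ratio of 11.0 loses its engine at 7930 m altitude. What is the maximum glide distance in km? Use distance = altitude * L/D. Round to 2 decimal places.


Step 1: Glide distance = altitude * L/D = 7930 * 11.0 = 87230.0 m
Step 2: Convert to km: 87230.0 / 1000 = 87.23 km

87.23


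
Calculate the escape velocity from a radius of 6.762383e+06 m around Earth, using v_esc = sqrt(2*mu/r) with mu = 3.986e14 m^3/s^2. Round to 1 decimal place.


Step 1: 2*mu/r = 2 * 3.986e14 / 6.762383e+06 = 117887437.0174
Step 2: v_esc = sqrt(117887437.0174) = 10857.6 m/s

10857.6


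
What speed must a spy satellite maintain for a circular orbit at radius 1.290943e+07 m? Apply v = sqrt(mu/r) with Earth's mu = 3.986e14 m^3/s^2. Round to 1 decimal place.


Step 1: mu / r = 3.986e14 / 1.290943e+07 = 30876653.733
Step 2: v = sqrt(30876653.733) = 5556.7 m/s

5556.7


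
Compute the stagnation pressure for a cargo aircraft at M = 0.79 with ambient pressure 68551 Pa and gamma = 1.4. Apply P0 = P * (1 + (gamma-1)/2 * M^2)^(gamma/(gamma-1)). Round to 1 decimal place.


Step 1: (gamma-1)/2 * M^2 = 0.2 * 0.6241 = 0.12482
Step 2: 1 + 0.12482 = 1.12482
Step 3: Exponent gamma/(gamma-1) = 3.5
Step 4: P0 = 68551 * 1.12482^3.5 = 103467.6 Pa

103467.6


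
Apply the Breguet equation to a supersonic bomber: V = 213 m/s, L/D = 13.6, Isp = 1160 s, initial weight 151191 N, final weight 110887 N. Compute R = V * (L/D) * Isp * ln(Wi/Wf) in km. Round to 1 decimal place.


Step 1: Coefficient = V * (L/D) * Isp = 213 * 13.6 * 1160 = 3360288.0 m
Step 2: Wi/Wf = 151191 / 110887 = 1.363469
Step 3: ln(1.363469) = 0.310032
Step 4: R = 3360288.0 * 0.310032 = 1041797.7 m = 1041.8 km

1041.8


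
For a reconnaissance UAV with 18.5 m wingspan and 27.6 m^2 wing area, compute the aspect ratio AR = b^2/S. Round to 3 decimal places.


Step 1: b^2 = 18.5^2 = 342.25
Step 2: AR = 342.25 / 27.6 = 12.400

12.400


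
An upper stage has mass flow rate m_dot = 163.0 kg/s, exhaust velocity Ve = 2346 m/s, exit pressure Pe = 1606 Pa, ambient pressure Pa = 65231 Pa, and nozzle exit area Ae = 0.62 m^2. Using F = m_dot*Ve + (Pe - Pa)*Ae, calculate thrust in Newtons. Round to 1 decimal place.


Step 1: Momentum thrust = m_dot * Ve = 163.0 * 2346 = 382398.0 N
Step 2: Pressure thrust = (Pe - Pa) * Ae = (1606 - 65231) * 0.62 = -39447.50 N
Step 3: Total thrust F = 382398.0 + -39447.50 = 342950.5 N

342950.5


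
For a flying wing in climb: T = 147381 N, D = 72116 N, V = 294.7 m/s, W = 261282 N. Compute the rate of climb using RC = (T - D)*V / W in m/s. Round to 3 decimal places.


Step 1: Excess thrust = T - D = 147381 - 72116 = 75265 N
Step 2: Excess power = 75265 * 294.7 = 22180595.5 W
Step 3: RC = 22180595.5 / 261282 = 84.891 m/s

84.891


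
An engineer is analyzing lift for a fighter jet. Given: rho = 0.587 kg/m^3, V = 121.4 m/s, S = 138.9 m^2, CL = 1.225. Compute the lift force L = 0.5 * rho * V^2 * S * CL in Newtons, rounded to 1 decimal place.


Step 1: Calculate dynamic pressure q = 0.5 * 0.587 * 121.4^2 = 0.5 * 0.587 * 14737.96 = 4325.5913 Pa
Step 2: Multiply by wing area and lift coefficient: L = 4325.5913 * 138.9 * 1.225
Step 3: L = 600824.626 * 1.225 = 736010.2 N

736010.2


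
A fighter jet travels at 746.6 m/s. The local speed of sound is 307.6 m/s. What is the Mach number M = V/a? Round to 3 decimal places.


Step 1: M = V / a = 746.6 / 307.6
Step 2: M = 2.427

2.427


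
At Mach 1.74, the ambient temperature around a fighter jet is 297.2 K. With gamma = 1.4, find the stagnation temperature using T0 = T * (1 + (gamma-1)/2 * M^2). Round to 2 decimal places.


Step 1: (gamma-1)/2 = 0.2
Step 2: M^2 = 3.0276
Step 3: 1 + 0.2 * 3.0276 = 1.60552
Step 4: T0 = 297.2 * 1.60552 = 477.16 K

477.16


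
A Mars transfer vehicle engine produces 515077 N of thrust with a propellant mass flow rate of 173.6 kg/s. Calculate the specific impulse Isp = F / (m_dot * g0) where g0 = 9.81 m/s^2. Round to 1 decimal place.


Step 1: m_dot * g0 = 173.6 * 9.81 = 1703.02
Step 2: Isp = 515077 / 1703.02 = 302.4 s

302.4


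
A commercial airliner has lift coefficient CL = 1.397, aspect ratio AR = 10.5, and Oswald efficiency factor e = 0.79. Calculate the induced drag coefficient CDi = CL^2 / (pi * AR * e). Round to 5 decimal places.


Step 1: CL^2 = 1.397^2 = 1.951609
Step 2: pi * AR * e = 3.14159 * 10.5 * 0.79 = 26.059511
Step 3: CDi = 1.951609 / 26.059511 = 0.07489

0.07489


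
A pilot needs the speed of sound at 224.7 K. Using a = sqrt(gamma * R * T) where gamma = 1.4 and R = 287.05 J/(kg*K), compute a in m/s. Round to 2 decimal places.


Step 1: gamma * R * T = 1.4 * 287.05 * 224.7 = 90300.189
Step 2: a = sqrt(90300.189) = 300.50 m/s

300.50


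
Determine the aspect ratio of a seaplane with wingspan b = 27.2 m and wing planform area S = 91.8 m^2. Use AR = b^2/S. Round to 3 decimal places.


Step 1: b^2 = 27.2^2 = 739.84
Step 2: AR = 739.84 / 91.8 = 8.059

8.059


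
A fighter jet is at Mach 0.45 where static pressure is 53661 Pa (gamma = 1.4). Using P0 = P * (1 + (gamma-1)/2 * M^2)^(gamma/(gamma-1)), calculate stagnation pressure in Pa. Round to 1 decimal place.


Step 1: (gamma-1)/2 * M^2 = 0.2 * 0.2025 = 0.0405
Step 2: 1 + 0.0405 = 1.0405
Step 3: Exponent gamma/(gamma-1) = 3.5
Step 4: P0 = 53661 * 1.0405^3.5 = 61660.4 Pa

61660.4


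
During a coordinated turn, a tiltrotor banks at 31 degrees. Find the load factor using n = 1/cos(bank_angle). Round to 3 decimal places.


Step 1: Convert 31 degrees to radians = 0.541052
Step 2: cos(31 deg) = 0.857167
Step 3: n = 1 / 0.857167 = 1.167

1.167


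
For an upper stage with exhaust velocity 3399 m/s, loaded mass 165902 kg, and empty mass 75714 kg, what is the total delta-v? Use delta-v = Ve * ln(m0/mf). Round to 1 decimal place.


Step 1: Mass ratio m0/mf = 165902 / 75714 = 2.191167
Step 2: ln(2.191167) = 0.784434
Step 3: delta-v = 3399 * 0.784434 = 2666.3 m/s

2666.3


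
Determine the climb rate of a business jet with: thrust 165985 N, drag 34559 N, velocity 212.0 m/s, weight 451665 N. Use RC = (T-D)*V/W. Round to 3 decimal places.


Step 1: Excess thrust = T - D = 165985 - 34559 = 131426 N
Step 2: Excess power = 131426 * 212.0 = 27862312.0 W
Step 3: RC = 27862312.0 / 451665 = 61.688 m/s

61.688


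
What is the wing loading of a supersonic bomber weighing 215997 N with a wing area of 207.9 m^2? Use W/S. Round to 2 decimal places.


Step 1: Wing loading = W / S = 215997 / 207.9
Step 2: Wing loading = 1038.95 N/m^2

1038.95


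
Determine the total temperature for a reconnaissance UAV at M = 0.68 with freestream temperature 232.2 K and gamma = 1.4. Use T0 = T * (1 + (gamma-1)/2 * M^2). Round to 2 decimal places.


Step 1: (gamma-1)/2 = 0.2
Step 2: M^2 = 0.4624
Step 3: 1 + 0.2 * 0.4624 = 1.09248
Step 4: T0 = 232.2 * 1.09248 = 253.67 K

253.67


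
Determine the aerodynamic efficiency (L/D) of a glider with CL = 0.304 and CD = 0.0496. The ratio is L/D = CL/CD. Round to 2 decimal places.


Step 1: L/D = CL / CD = 0.304 / 0.0496
Step 2: L/D = 6.13

6.13


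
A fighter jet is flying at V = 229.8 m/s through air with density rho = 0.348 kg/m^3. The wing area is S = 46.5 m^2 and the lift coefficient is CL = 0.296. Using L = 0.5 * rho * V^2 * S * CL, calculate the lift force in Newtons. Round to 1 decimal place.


Step 1: Calculate dynamic pressure q = 0.5 * 0.348 * 229.8^2 = 0.5 * 0.348 * 52808.04 = 9188.599 Pa
Step 2: Multiply by wing area and lift coefficient: L = 9188.599 * 46.5 * 0.296
Step 3: L = 427269.8516 * 0.296 = 126471.9 N

126471.9


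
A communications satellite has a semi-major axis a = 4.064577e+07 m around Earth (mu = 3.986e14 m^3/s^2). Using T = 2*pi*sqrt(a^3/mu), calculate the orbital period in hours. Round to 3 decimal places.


Step 1: a^3 / mu = 6.715001e+22 / 3.986e14 = 1.684646e+08
Step 2: sqrt(1.684646e+08) = 12979.3931 s
Step 3: T = 2*pi * 12979.3931 = 81551.93 s
Step 4: T in hours = 81551.93 / 3600 = 22.653 hours

22.653


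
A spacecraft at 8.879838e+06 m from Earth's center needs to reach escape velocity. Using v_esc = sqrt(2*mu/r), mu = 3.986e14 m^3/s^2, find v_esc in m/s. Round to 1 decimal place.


Step 1: 2*mu/r = 2 * 3.986e14 / 8.879838e+06 = 89776412.5877
Step 2: v_esc = sqrt(89776412.5877) = 9475.0 m/s

9475.0


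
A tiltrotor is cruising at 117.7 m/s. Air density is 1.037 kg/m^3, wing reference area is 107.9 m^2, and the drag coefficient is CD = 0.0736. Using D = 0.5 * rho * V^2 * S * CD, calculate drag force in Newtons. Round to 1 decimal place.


Step 1: Dynamic pressure q = 0.5 * 1.037 * 117.7^2 = 7182.9309 Pa
Step 2: Drag D = q * S * CD = 7182.9309 * 107.9 * 0.0736
Step 3: D = 57042.8 N

57042.8


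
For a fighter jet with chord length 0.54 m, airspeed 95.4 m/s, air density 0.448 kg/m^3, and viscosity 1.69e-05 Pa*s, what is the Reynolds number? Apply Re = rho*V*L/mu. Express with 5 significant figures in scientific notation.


Step 1: Numerator = rho * V * L = 0.448 * 95.4 * 0.54 = 23.079168
Step 2: Re = 23.079168 / 1.69e-05
Step 3: Re = 1.3656e+06

1.3656e+06


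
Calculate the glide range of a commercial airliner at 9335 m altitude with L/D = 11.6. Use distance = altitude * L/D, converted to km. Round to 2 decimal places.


Step 1: Glide distance = altitude * L/D = 9335 * 11.6 = 108286.0 m
Step 2: Convert to km: 108286.0 / 1000 = 108.29 km

108.29


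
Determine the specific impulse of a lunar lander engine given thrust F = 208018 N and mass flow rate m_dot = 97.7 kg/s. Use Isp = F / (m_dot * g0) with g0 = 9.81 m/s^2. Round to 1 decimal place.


Step 1: m_dot * g0 = 97.7 * 9.81 = 958.44
Step 2: Isp = 208018 / 958.44 = 217.0 s

217.0


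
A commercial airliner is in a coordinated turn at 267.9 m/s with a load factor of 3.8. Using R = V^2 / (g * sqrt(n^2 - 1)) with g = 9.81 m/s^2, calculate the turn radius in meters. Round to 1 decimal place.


Step 1: V^2 = 267.9^2 = 71770.41
Step 2: n^2 - 1 = 3.8^2 - 1 = 13.44
Step 3: sqrt(13.44) = 3.666061
Step 4: R = 71770.41 / (9.81 * 3.666061) = 1995.6 m

1995.6


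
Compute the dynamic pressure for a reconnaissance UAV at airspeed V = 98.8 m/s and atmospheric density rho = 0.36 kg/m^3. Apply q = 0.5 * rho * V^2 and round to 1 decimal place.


Step 1: V^2 = 98.8^2 = 9761.44
Step 2: q = 0.5 * 0.36 * 9761.44
Step 3: q = 1757.1 Pa

1757.1


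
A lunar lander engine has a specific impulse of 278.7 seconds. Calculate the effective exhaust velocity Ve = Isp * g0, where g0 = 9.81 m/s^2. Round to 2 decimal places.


Step 1: Ve = Isp * g0 = 278.7 * 9.81
Step 2: Ve = 2734.05 m/s

2734.05


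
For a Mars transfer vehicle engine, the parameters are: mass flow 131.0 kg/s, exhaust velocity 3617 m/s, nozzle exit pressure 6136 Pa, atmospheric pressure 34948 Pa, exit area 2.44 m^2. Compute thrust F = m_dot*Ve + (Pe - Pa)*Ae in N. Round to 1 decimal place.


Step 1: Momentum thrust = m_dot * Ve = 131.0 * 3617 = 473827.0 N
Step 2: Pressure thrust = (Pe - Pa) * Ae = (6136 - 34948) * 2.44 = -70301.28 N
Step 3: Total thrust F = 473827.0 + -70301.28 = 403525.7 N

403525.7


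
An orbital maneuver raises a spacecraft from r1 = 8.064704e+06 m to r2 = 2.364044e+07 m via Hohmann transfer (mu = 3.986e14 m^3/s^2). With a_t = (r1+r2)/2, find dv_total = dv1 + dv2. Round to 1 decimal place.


Step 1: Transfer semi-major axis a_t = (8.064704e+06 + 2.364044e+07) / 2 = 1.585257e+07 m
Step 2: v1 (circular at r1) = sqrt(mu/r1) = 7030.31 m/s
Step 3: v_t1 = sqrt(mu*(2/r1 - 1/a_t)) = 8585.24 m/s
Step 4: dv1 = |8585.24 - 7030.31| = 1554.93 m/s
Step 5: v2 (circular at r2) = 4106.21 m/s, v_t2 = 2928.77 m/s
Step 6: dv2 = |4106.21 - 2928.77| = 1177.44 m/s
Step 7: Total delta-v = 1554.93 + 1177.44 = 2732.4 m/s

2732.4


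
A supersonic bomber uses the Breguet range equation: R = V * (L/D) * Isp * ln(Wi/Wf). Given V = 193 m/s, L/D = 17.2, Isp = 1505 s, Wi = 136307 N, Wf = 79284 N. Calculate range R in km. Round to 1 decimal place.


Step 1: Coefficient = V * (L/D) * Isp = 193 * 17.2 * 1505 = 4995998.0 m
Step 2: Wi/Wf = 136307 / 79284 = 1.719225
Step 3: ln(1.719225) = 0.541873
Step 4: R = 4995998.0 * 0.541873 = 2707198.2 m = 2707.2 km

2707.2


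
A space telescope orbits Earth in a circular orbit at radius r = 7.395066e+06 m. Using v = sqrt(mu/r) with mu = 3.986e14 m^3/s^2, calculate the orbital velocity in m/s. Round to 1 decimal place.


Step 1: mu / r = 3.986e14 / 7.395066e+06 = 53900803.5899
Step 2: v = sqrt(53900803.5899) = 7341.7 m/s

7341.7


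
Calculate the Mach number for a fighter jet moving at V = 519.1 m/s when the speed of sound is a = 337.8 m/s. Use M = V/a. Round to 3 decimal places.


Step 1: M = V / a = 519.1 / 337.8
Step 2: M = 1.537

1.537


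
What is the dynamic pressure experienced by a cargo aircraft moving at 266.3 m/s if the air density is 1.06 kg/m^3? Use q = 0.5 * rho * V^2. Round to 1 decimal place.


Step 1: V^2 = 266.3^2 = 70915.69
Step 2: q = 0.5 * 1.06 * 70915.69
Step 3: q = 37585.3 Pa

37585.3


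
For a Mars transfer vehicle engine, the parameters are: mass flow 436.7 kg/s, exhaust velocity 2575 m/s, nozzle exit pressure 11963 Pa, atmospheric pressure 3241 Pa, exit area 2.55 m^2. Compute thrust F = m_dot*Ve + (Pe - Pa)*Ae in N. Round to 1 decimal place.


Step 1: Momentum thrust = m_dot * Ve = 436.7 * 2575 = 1124502.5 N
Step 2: Pressure thrust = (Pe - Pa) * Ae = (11963 - 3241) * 2.55 = 22241.10 N
Step 3: Total thrust F = 1124502.5 + 22241.10 = 1146743.6 N

1146743.6


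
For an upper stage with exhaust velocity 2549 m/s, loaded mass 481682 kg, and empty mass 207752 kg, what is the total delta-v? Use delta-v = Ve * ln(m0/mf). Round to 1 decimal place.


Step 1: Mass ratio m0/mf = 481682 / 207752 = 2.318543
Step 2: ln(2.318543) = 0.840939
Step 3: delta-v = 2549 * 0.840939 = 2143.6 m/s

2143.6


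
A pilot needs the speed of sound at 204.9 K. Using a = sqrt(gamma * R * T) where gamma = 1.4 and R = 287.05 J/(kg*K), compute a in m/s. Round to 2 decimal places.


Step 1: gamma * R * T = 1.4 * 287.05 * 204.9 = 82343.163
Step 2: a = sqrt(82343.163) = 286.95 m/s

286.95


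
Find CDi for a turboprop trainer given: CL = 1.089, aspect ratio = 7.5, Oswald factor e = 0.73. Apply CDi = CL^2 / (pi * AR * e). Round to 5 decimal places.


Step 1: CL^2 = 1.089^2 = 1.185921
Step 2: pi * AR * e = 3.14159 * 7.5 * 0.73 = 17.20022
Step 3: CDi = 1.185921 / 17.20022 = 0.06895

0.06895


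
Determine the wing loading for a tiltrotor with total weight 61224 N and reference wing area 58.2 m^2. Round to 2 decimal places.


Step 1: Wing loading = W / S = 61224 / 58.2
Step 2: Wing loading = 1051.96 N/m^2

1051.96


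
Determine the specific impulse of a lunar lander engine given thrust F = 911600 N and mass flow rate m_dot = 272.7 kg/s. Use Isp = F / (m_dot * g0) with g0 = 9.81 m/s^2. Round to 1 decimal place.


Step 1: m_dot * g0 = 272.7 * 9.81 = 2675.19
Step 2: Isp = 911600 / 2675.19 = 340.8 s

340.8


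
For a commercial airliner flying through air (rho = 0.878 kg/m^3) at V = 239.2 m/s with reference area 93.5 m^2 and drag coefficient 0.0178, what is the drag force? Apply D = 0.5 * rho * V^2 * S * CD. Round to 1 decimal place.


Step 1: Dynamic pressure q = 0.5 * 0.878 * 239.2^2 = 25118.105 Pa
Step 2: Drag D = q * S * CD = 25118.105 * 93.5 * 0.0178
Step 3: D = 41804.1 N

41804.1


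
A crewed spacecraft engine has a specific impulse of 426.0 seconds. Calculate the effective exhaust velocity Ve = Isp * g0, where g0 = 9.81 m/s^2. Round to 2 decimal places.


Step 1: Ve = Isp * g0 = 426.0 * 9.81
Step 2: Ve = 4179.06 m/s

4179.06


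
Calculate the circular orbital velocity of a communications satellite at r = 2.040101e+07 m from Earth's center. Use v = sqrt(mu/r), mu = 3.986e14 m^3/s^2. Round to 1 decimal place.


Step 1: mu / r = 3.986e14 / 2.040101e+07 = 19538248.3514
Step 2: v = sqrt(19538248.3514) = 4420.2 m/s

4420.2


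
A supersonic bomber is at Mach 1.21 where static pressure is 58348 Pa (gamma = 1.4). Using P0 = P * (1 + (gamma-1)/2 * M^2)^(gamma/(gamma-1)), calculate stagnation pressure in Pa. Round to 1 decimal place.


Step 1: (gamma-1)/2 * M^2 = 0.2 * 1.4641 = 0.29282
Step 2: 1 + 0.29282 = 1.29282
Step 3: Exponent gamma/(gamma-1) = 3.5
Step 4: P0 = 58348 * 1.29282^3.5 = 143353.8 Pa

143353.8


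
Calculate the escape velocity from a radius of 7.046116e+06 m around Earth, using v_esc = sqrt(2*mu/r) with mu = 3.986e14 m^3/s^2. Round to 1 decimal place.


Step 1: 2*mu/r = 2 * 3.986e14 / 7.046116e+06 = 113140345.6883
Step 2: v_esc = sqrt(113140345.6883) = 10636.7 m/s

10636.7


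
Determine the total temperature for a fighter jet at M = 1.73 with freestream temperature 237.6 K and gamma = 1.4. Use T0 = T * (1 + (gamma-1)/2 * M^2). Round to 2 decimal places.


Step 1: (gamma-1)/2 = 0.2
Step 2: M^2 = 2.9929
Step 3: 1 + 0.2 * 2.9929 = 1.59858
Step 4: T0 = 237.6 * 1.59858 = 379.82 K

379.82


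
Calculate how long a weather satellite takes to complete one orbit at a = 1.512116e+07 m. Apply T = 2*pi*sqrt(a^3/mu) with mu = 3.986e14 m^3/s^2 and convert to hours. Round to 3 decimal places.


Step 1: a^3 / mu = 3.457445e+21 / 3.986e14 = 8.673972e+06
Step 2: sqrt(8.673972e+06) = 2945.1608 s
Step 3: T = 2*pi * 2945.1608 = 18504.99 s
Step 4: T in hours = 18504.99 / 3600 = 5.140 hours

5.140


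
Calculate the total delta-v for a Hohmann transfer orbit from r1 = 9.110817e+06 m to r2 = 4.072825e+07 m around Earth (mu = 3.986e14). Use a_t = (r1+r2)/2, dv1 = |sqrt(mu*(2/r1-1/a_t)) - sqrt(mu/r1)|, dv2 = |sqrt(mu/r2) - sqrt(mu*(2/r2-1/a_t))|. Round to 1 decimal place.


Step 1: Transfer semi-major axis a_t = (9.110817e+06 + 4.072825e+07) / 2 = 2.491953e+07 m
Step 2: v1 (circular at r1) = sqrt(mu/r1) = 6614.39 m/s
Step 3: v_t1 = sqrt(mu*(2/r1 - 1/a_t)) = 8456.06 m/s
Step 4: dv1 = |8456.06 - 6614.39| = 1841.66 m/s
Step 5: v2 (circular at r2) = 3128.39 m/s, v_t2 = 1891.6 m/s
Step 6: dv2 = |3128.39 - 1891.6| = 1236.79 m/s
Step 7: Total delta-v = 1841.66 + 1236.79 = 3078.5 m/s

3078.5


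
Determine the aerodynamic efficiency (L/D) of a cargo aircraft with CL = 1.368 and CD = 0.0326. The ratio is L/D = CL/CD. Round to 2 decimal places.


Step 1: L/D = CL / CD = 1.368 / 0.0326
Step 2: L/D = 41.96

41.96


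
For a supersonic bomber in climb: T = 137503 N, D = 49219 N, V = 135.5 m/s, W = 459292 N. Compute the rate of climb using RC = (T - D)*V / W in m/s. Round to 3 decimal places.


Step 1: Excess thrust = T - D = 137503 - 49219 = 88284 N
Step 2: Excess power = 88284 * 135.5 = 11962482.0 W
Step 3: RC = 11962482.0 / 459292 = 26.045 m/s

26.045


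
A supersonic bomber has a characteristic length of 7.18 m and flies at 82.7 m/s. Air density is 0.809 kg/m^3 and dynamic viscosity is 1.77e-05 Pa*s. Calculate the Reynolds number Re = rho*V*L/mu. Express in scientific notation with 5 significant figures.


Step 1: Numerator = rho * V * L = 0.809 * 82.7 * 7.18 = 480.372874
Step 2: Re = 480.372874 / 1.77e-05
Step 3: Re = 2.7140e+07

2.7140e+07


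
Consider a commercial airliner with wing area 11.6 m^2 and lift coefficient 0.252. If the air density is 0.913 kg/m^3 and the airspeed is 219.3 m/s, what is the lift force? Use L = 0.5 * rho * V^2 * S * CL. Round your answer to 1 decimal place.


Step 1: Calculate dynamic pressure q = 0.5 * 0.913 * 219.3^2 = 0.5 * 0.913 * 48092.49 = 21954.2217 Pa
Step 2: Multiply by wing area and lift coefficient: L = 21954.2217 * 11.6 * 0.252
Step 3: L = 254668.9715 * 0.252 = 64176.6 N

64176.6


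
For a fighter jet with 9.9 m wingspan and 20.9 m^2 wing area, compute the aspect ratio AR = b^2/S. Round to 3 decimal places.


Step 1: b^2 = 9.9^2 = 98.01
Step 2: AR = 98.01 / 20.9 = 4.689

4.689


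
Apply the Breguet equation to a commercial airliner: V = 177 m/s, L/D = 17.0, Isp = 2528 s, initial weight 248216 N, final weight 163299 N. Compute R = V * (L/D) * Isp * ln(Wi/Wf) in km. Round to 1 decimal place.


Step 1: Coefficient = V * (L/D) * Isp = 177 * 17.0 * 2528 = 7606752.0 m
Step 2: Wi/Wf = 248216 / 163299 = 1.520009
Step 3: ln(1.520009) = 0.418716
Step 4: R = 7606752.0 * 0.418716 = 3185072.3 m = 3185.1 km

3185.1


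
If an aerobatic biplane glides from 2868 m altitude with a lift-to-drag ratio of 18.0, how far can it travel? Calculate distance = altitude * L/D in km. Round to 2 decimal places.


Step 1: Glide distance = altitude * L/D = 2868 * 18.0 = 51624.0 m
Step 2: Convert to km: 51624.0 / 1000 = 51.62 km

51.62


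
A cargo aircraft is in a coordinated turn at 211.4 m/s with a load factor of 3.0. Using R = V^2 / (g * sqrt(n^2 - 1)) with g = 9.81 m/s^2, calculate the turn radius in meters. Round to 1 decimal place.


Step 1: V^2 = 211.4^2 = 44689.96
Step 2: n^2 - 1 = 3.0^2 - 1 = 8.0
Step 3: sqrt(8.0) = 2.828427
Step 4: R = 44689.96 / (9.81 * 2.828427) = 1610.6 m

1610.6


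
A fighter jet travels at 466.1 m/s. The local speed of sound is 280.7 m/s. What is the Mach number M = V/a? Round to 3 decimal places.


Step 1: M = V / a = 466.1 / 280.7
Step 2: M = 1.660

1.660


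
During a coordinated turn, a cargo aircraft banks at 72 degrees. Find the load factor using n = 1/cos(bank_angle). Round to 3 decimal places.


Step 1: Convert 72 degrees to radians = 1.256637
Step 2: cos(72 deg) = 0.309017
Step 3: n = 1 / 0.309017 = 3.236

3.236


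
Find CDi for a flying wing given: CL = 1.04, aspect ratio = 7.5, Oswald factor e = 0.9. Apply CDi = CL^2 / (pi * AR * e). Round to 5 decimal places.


Step 1: CL^2 = 1.04^2 = 1.0816
Step 2: pi * AR * e = 3.14159 * 7.5 * 0.9 = 21.20575
Step 3: CDi = 1.0816 / 21.20575 = 0.05101

0.05101


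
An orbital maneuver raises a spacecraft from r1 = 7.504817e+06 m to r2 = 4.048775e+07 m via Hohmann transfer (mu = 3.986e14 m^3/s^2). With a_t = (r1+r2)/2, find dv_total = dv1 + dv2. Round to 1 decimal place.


Step 1: Transfer semi-major axis a_t = (7.504817e+06 + 4.048775e+07) / 2 = 2.399628e+07 m
Step 2: v1 (circular at r1) = sqrt(mu/r1) = 7287.84 m/s
Step 3: v_t1 = sqrt(mu*(2/r1 - 1/a_t)) = 9466.48 m/s
Step 4: dv1 = |9466.48 - 7287.84| = 2178.64 m/s
Step 5: v2 (circular at r2) = 3137.67 m/s, v_t2 = 1754.71 m/s
Step 6: dv2 = |3137.67 - 1754.71| = 1382.96 m/s
Step 7: Total delta-v = 2178.64 + 1382.96 = 3561.6 m/s

3561.6


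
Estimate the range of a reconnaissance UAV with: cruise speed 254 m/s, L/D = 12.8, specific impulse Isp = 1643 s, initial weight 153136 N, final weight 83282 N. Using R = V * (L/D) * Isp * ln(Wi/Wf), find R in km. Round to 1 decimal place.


Step 1: Coefficient = V * (L/D) * Isp = 254 * 12.8 * 1643 = 5341721.6 m
Step 2: Wi/Wf = 153136 / 83282 = 1.838765
Step 3: ln(1.838765) = 0.609094
Step 4: R = 5341721.6 * 0.609094 = 3253610.4 m = 3253.6 km

3253.6


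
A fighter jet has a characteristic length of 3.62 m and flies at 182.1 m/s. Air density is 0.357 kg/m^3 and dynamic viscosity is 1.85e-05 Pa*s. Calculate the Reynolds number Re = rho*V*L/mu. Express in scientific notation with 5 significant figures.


Step 1: Numerator = rho * V * L = 0.357 * 182.1 * 3.62 = 235.335114
Step 2: Re = 235.335114 / 1.85e-05
Step 3: Re = 1.2721e+07

1.2721e+07


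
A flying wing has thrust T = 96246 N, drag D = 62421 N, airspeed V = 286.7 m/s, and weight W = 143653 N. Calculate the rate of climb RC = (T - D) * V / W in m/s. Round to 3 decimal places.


Step 1: Excess thrust = T - D = 96246 - 62421 = 33825 N
Step 2: Excess power = 33825 * 286.7 = 9697627.5 W
Step 3: RC = 9697627.5 / 143653 = 67.507 m/s

67.507


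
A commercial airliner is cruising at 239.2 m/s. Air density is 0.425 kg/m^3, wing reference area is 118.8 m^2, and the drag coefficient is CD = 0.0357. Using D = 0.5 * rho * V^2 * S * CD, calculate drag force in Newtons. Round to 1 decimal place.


Step 1: Dynamic pressure q = 0.5 * 0.425 * 239.2^2 = 12158.536 Pa
Step 2: Drag D = q * S * CD = 12158.536 * 118.8 * 0.0357
Step 3: D = 51566.3 N

51566.3


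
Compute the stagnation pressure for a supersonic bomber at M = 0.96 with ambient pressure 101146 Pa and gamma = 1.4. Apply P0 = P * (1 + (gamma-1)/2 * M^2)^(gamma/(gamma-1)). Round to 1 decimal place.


Step 1: (gamma-1)/2 * M^2 = 0.2 * 0.9216 = 0.18432
Step 2: 1 + 0.18432 = 1.18432
Step 3: Exponent gamma/(gamma-1) = 3.5
Step 4: P0 = 101146 * 1.18432^3.5 = 182848.1 Pa

182848.1


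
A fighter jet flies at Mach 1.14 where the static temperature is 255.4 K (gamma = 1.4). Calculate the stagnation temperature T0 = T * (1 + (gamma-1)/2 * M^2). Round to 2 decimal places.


Step 1: (gamma-1)/2 = 0.2
Step 2: M^2 = 1.2996
Step 3: 1 + 0.2 * 1.2996 = 1.25992
Step 4: T0 = 255.4 * 1.25992 = 321.78 K

321.78


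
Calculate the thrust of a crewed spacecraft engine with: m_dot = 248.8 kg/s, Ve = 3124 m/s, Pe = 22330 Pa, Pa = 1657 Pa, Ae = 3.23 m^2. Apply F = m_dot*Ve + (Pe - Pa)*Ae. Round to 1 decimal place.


Step 1: Momentum thrust = m_dot * Ve = 248.8 * 3124 = 777251.2 N
Step 2: Pressure thrust = (Pe - Pa) * Ae = (22330 - 1657) * 3.23 = 66773.79 N
Step 3: Total thrust F = 777251.2 + 66773.79 = 844025.0 N

844025.0


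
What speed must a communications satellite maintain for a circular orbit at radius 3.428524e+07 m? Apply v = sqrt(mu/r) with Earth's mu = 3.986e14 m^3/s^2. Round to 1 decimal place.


Step 1: mu / r = 3.986e14 / 3.428524e+07 = 11625994.1596
Step 2: v = sqrt(11625994.1596) = 3409.7 m/s

3409.7


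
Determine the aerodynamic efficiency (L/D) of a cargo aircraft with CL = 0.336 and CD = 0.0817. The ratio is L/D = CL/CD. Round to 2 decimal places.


Step 1: L/D = CL / CD = 0.336 / 0.0817
Step 2: L/D = 4.11

4.11


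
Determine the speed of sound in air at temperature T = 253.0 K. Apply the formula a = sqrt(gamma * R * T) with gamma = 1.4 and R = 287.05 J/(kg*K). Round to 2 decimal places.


Step 1: gamma * R * T = 1.4 * 287.05 * 253.0 = 101673.11
Step 2: a = sqrt(101673.11) = 318.86 m/s

318.86


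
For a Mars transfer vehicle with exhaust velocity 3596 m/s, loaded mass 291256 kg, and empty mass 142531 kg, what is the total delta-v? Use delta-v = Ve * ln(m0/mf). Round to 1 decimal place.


Step 1: Mass ratio m0/mf = 291256 / 142531 = 2.043457
Step 2: ln(2.043457) = 0.714643
Step 3: delta-v = 3596 * 0.714643 = 2569.9 m/s

2569.9


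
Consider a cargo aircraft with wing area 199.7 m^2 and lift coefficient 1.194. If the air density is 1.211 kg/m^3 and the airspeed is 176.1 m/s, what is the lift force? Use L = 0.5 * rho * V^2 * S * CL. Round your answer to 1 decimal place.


Step 1: Calculate dynamic pressure q = 0.5 * 1.211 * 176.1^2 = 0.5 * 1.211 * 31011.21 = 18777.2877 Pa
Step 2: Multiply by wing area and lift coefficient: L = 18777.2877 * 199.7 * 1.194
Step 3: L = 3749824.3447 * 1.194 = 4477290.3 N

4477290.3


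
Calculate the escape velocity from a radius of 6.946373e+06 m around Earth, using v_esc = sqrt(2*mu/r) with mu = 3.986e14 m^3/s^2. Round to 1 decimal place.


Step 1: 2*mu/r = 2 * 3.986e14 / 6.946373e+06 = 114764928.4022
Step 2: v_esc = sqrt(114764928.4022) = 10712.8 m/s

10712.8


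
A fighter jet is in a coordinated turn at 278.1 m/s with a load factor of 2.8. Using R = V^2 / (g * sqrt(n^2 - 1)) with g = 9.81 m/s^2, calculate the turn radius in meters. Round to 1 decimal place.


Step 1: V^2 = 278.1^2 = 77339.61
Step 2: n^2 - 1 = 2.8^2 - 1 = 6.84
Step 3: sqrt(6.84) = 2.615339
Step 4: R = 77339.61 / (9.81 * 2.615339) = 3014.4 m

3014.4


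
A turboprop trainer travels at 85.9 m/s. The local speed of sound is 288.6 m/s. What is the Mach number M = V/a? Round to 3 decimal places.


Step 1: M = V / a = 85.9 / 288.6
Step 2: M = 0.298

0.298


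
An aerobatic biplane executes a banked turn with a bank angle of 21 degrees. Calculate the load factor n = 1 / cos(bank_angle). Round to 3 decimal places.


Step 1: Convert 21 degrees to radians = 0.366519
Step 2: cos(21 deg) = 0.93358
Step 3: n = 1 / 0.93358 = 1.071

1.071


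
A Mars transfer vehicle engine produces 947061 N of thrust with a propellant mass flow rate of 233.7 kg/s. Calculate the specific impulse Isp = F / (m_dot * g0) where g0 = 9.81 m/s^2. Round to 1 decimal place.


Step 1: m_dot * g0 = 233.7 * 9.81 = 2292.6
Step 2: Isp = 947061 / 2292.6 = 413.1 s

413.1


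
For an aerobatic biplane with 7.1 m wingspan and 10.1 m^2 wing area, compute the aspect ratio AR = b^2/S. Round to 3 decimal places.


Step 1: b^2 = 7.1^2 = 50.41
Step 2: AR = 50.41 / 10.1 = 4.991

4.991


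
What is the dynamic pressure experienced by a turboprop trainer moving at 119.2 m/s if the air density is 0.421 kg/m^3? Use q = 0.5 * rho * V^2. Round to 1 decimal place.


Step 1: V^2 = 119.2^2 = 14208.64
Step 2: q = 0.5 * 0.421 * 14208.64
Step 3: q = 2990.9 Pa

2990.9


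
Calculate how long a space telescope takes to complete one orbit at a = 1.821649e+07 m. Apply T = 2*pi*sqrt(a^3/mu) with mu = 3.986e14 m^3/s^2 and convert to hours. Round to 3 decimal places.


Step 1: a^3 / mu = 6.044969e+21 / 3.986e14 = 1.516550e+07
Step 2: sqrt(1.516550e+07) = 3894.291 s
Step 3: T = 2*pi * 3894.291 = 24468.55 s
Step 4: T in hours = 24468.55 / 3600 = 6.797 hours

6.797


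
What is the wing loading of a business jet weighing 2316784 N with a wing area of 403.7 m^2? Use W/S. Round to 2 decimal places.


Step 1: Wing loading = W / S = 2316784 / 403.7
Step 2: Wing loading = 5738.88 N/m^2

5738.88


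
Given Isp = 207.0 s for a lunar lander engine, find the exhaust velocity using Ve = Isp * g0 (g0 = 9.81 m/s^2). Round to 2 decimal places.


Step 1: Ve = Isp * g0 = 207.0 * 9.81
Step 2: Ve = 2030.67 m/s

2030.67


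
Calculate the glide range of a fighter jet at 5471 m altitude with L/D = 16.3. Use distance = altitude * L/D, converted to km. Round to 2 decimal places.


Step 1: Glide distance = altitude * L/D = 5471 * 16.3 = 89177.3 m
Step 2: Convert to km: 89177.3 / 1000 = 89.18 km

89.18


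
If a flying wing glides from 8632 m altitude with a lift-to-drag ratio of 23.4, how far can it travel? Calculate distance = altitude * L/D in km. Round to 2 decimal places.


Step 1: Glide distance = altitude * L/D = 8632 * 23.4 = 201988.8 m
Step 2: Convert to km: 201988.8 / 1000 = 201.99 km

201.99


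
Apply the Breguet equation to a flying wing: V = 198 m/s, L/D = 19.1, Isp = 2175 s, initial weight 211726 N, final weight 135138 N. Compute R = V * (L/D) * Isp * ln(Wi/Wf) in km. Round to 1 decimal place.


Step 1: Coefficient = V * (L/D) * Isp = 198 * 19.1 * 2175 = 8225415.0 m
Step 2: Wi/Wf = 211726 / 135138 = 1.566739
Step 3: ln(1.566739) = 0.448997
Step 4: R = 8225415.0 * 0.448997 = 3693182.6 m = 3693.2 km

3693.2


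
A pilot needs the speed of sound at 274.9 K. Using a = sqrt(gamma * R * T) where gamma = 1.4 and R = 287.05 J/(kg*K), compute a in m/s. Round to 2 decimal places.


Step 1: gamma * R * T = 1.4 * 287.05 * 274.9 = 110474.063
Step 2: a = sqrt(110474.063) = 332.38 m/s

332.38


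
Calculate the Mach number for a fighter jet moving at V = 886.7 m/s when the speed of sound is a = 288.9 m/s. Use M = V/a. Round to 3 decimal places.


Step 1: M = V / a = 886.7 / 288.9
Step 2: M = 3.069

3.069
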